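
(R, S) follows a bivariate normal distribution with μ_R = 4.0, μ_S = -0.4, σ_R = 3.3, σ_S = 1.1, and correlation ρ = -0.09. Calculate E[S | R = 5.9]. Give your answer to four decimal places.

-0.4570

E[S | R=x] = μ_S + ρ(σ_S/σ_R)(x − μ_R) for jointly normal variables.
E[S | R=5.9] = -0.4 + (-0.09)·(1.1/3.3)·(5.9 − (4.0)) = -0.4 + (-0.03)·(1.9) = -0.4570.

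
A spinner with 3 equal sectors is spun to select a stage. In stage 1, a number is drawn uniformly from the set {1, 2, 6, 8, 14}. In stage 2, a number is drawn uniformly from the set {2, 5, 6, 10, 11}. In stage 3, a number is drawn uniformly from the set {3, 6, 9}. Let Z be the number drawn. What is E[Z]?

E[Z | stage 1] = (1+2+6+8+14)/5 = 31/5.
E[Z | stage 2] = (2+5+6+10+11)/5 = 34/5.
E[Z | stage 3] = (3+6+9)/3 = 6.
By the law of total expectation,
E[Z] = (1/3)·(31/5) + (1/3)·(34/5) + (1/3)·(6) = 19/3.

19/3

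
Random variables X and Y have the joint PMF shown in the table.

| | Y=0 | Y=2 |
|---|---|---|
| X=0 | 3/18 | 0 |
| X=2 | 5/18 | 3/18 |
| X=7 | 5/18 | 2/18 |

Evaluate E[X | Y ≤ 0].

45/13

P(Y ≤ 0) = 13/18.
Σ X·P over the event = 0·(3/18) + 2·(5/18) + 7·(5/18) = 5/2.
E[X | Y ≤ 0] = (5/2) / (13/18) = 45/13.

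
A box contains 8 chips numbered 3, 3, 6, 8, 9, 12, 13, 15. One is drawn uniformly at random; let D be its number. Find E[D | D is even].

26/3

P(D is even) = 3/8.
Σ over the event: 6·1/8 + 8·1/8 + 12·1/8 = 13/4.
E[D | D is even] = (13/4) / (3/8) = 26/3.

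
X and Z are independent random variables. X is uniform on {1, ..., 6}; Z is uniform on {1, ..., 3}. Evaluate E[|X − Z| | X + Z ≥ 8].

Outcomes with X + Z ≥ 8: (5,3), (6,2), (6,3), each with probability 1/18.
E[|X − Z| | X + Z ≥ 8] = (2 + 4 + 3) / 3 = 3.

3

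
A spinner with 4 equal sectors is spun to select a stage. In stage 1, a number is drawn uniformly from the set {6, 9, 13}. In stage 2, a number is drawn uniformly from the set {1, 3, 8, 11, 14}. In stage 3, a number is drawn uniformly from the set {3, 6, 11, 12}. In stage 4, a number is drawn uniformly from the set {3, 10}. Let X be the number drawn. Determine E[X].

E[X | stage 1] = (6+9+13)/3 = 28/3.
E[X | stage 2] = (1+3+8+11+14)/5 = 37/5.
E[X | stage 3] = (3+6+11+12)/4 = 8.
E[X | stage 4] = (3+10)/2 = 13/2.
By the law of total expectation,
E[X] = (1/4)·(28/3) + (1/4)·(37/5) + (1/4)·(8) + (1/4)·(13/2) = 937/120.

937/120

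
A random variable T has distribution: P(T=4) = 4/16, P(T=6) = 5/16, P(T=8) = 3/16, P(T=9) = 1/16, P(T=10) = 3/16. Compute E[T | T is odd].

P(T is odd) = 1/16.
Σ over the event: 9·1/16 = 9/16.
E[T | T is odd] = (9/16) / (1/16) = 9.

9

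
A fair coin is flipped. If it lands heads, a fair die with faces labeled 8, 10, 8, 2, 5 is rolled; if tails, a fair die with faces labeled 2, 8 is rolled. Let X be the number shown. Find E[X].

E[X | heads] = (8+10+8+2+5)/5 = 33/5.
E[X | tails] = (2+8)/2 = 5.
E[X] = (1/2)·(33/5) + (1/2)·(5) = 29/5.

29/5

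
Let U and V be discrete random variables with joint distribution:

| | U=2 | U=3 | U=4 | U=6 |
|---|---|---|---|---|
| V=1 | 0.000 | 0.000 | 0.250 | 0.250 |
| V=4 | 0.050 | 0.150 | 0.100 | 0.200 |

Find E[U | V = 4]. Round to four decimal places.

P(V = 4) = 0.500.
Σ U·P over the event = 2·(0.050) + 3·(0.150) + 4·(0.100) + 6·(0.200) = 2.150.
E[U | V = 4] = (2.150) / (0.500) = 4.3000.

4.3000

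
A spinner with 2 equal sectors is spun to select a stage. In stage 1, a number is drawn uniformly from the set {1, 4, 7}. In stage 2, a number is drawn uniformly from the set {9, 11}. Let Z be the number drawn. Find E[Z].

E[Z | stage 1] = (1+4+7)/3 = 4.
E[Z | stage 2] = (9+11)/2 = 10.
By the law of total expectation,
E[Z] = (1/2)·(4) + (1/2)·(10) = 7.

7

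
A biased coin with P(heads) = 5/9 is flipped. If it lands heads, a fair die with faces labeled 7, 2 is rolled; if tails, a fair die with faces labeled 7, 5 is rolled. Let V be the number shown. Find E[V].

31/6

E[V | heads] = (7+2)/2 = 9/2.
E[V | tails] = (7+5)/2 = 6.
By the law of total expectation,
E[V] = (5/9)·(9/2) + (4/9)·(6) = 31/6.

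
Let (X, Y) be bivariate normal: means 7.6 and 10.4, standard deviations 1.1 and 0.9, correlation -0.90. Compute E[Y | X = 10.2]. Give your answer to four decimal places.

The regression of Y on X has slope ρ·σ_Y/σ_X and passes through (μ_X, μ_Y).
E[Y | X=10.2] = 10.4 + (-0.90)·(0.9/1.1)·(10.2 − (7.6)) = 10.4 + (-0.73636)·(2.6) = 8.4855.

8.4855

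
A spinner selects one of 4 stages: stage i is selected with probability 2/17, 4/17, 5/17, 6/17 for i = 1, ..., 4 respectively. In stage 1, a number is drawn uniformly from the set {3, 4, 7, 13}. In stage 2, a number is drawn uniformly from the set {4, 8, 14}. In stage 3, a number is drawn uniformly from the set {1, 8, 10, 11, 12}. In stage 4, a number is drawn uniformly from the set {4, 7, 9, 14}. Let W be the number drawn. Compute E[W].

847/102

E[W | stage 1] = (3+4+7+13)/4 = 27/4.
E[W | stage 2] = (4+8+14)/3 = 26/3.
E[W | stage 3] = (1+8+10+11+12)/5 = 42/5.
E[W | stage 4] = (4+7+9+14)/4 = 17/2.
E[W] = (2/17)·(27/4) + (4/17)·(26/3) + (5/17)·(42/5) + (6/17)·(17/2) = 847/102.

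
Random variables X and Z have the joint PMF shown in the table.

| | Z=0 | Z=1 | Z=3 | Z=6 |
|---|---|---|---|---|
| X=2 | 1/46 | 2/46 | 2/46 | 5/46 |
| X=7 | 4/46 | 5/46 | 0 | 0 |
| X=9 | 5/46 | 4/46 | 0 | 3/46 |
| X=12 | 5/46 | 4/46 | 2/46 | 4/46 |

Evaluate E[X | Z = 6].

85/12

P(Z = 6) = 6/23.
Σ X·P over the event = 2·(5/46) + 9·(3/46) + 12·(4/46) = 85/46.
E[X | Z = 6] = (85/46) / (6/23) = 85/12.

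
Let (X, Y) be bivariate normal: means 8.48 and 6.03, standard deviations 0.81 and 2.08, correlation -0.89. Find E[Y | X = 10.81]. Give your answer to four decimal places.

0.7049

For a bivariate normal, E[Y | X=x] = μ_Y + ρ·(σ_Y/σ_X)·(x − μ_X).
E[Y | X=10.81] = 6.03 + (-0.89)·(2.08/0.81)·(10.81 − (8.48)) = 6.03 + (-2.28543)·(2.33) = 0.7049.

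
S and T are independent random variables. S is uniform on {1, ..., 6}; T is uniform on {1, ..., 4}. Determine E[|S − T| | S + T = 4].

Outcomes with S + T = 4: (1,3), (2,2), (3,1), each with probability 1/24.
E[|S − T| | S + T = 4] = (2 + 0 + 2) / 3 = 4/3.

4/3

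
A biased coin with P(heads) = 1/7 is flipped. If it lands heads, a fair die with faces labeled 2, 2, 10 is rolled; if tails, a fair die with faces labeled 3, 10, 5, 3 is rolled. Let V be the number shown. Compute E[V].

E[V | heads] = (2+2+10)/3 = 14/3.
E[V | tails] = (3+10+5+3)/4 = 21/4.
By the law of total expectation,
E[V] = (1/7)·(14/3) + (6/7)·(21/4) = 31/6.

31/6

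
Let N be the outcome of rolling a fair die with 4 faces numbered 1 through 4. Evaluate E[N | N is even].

Given N is even, N is equally likely to be any of {2, 4}.
E[N | N is even] = (2 + 4) / 2 = 3.

3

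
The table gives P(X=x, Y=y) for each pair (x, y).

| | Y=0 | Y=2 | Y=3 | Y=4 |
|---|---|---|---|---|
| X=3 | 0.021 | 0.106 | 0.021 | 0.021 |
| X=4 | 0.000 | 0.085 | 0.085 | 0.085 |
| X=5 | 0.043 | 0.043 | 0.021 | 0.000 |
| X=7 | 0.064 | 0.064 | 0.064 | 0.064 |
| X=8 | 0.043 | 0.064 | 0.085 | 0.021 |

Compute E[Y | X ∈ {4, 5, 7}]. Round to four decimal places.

P(X ∈ {4, 5, 7}) = 0.618.
Summing Y·P(X=x,Y=y) over the conditioning event gives 1.490.
E[Y | X ∈ {4, 5, 7}] = (1.490) / (0.618) = 2.4110.

2.4110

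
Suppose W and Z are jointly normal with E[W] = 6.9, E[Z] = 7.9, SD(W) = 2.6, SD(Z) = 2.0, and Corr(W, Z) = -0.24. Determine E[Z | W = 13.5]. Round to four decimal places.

For a bivariate normal, E[Z | W=x] = μ_Z + ρ·(σ_Z/σ_W)·(x − μ_W).
E[Z | W=13.5] = 7.9 + (-0.24)·(2.0/2.6)·(13.5 − (6.9)) = 7.9 + (-0.18462)·(6.6) = 6.6815.

6.6815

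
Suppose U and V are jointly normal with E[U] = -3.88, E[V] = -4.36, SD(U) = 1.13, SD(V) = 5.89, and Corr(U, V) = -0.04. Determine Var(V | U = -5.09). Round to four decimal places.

For a bivariate normal, Var(V | U=x) = σ_V²(1 − ρ²).
Var(V | U=-5.09) = (5.89)²·(1 − (-0.04)²) = 34.6921·0.9984 = 34.6366.

34.6366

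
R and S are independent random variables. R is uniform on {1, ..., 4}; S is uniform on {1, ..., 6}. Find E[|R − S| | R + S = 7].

5/2

Outcomes with R + S = 7: (1,6), (2,5), (3,4), (4,3), each with probability 1/24.
E[|R − S| | R + S = 7] = (5 + 3 + 1 + 1) / 4 = 5/2.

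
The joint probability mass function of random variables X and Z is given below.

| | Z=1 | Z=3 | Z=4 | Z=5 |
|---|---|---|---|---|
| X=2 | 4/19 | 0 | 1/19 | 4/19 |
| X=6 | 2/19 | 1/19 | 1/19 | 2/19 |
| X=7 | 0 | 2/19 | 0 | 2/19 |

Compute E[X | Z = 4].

P(Z = 4) = 2/19.
Σ X·P over the event = 2·(1/19) + 6·(1/19) = 8/19.
E[X | Z = 4] = (8/19) / (2/19) = 4.

4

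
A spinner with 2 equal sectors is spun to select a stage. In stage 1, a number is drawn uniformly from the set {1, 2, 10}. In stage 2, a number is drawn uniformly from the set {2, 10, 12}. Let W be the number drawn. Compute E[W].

37/6

E[W | stage 1] = (1+2+10)/3 = 13/3.
E[W | stage 2] = (2+10+12)/3 = 8.
By the law of total expectation,
E[W] = (1/2)·(13/3) + (1/2)·(8) = 37/6.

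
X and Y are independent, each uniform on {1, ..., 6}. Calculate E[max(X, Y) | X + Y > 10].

P(X + Y > 10) = 1/12.
Summing max(X,Y)·P(x,y) over outcomes with X + Y > 10 gives 1/2.
E[max(X, Y) | X + Y > 10] = (1/2) / (1/12) = 6.

6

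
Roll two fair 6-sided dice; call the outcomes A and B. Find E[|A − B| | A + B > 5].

28/13

P(A + B > 5) = 13/18.
Summing |A−B|·P(x,y) over outcomes with A + B > 5 gives 14/9.
E[|A − B| | A + B > 5] = (14/9) / (13/18) = 28/13.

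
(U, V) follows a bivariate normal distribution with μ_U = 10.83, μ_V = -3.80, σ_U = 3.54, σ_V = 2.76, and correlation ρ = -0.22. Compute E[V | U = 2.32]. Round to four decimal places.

-2.3403

For a bivariate normal, E[V | U=x] = μ_V + ρ·(σ_V/σ_U)·(x − μ_U).
E[V | U=2.32] = -3.80 + (-0.22)·(2.76/3.54)·(2.32 − (10.83)) = -3.80 + (-0.17153)·(-8.51) = -2.3403.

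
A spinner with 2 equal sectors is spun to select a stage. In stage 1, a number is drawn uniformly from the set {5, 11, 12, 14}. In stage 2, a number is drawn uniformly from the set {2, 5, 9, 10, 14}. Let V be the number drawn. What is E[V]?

37/4

E[V | stage 1] = (5+11+12+14)/4 = 21/2.
E[V | stage 2] = (2+5+9+10+14)/5 = 8.
By the law of total expectation,
E[V] = (1/2)·(21/2) + (1/2)·(8) = 37/4.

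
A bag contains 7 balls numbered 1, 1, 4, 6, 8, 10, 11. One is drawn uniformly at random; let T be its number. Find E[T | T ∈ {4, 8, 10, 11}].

P(T ∈ {4, 8, 10, 11}) = 4/7.
Σ over the event: 4·1/7 + 8·1/7 + 10·1/7 + 11·1/7 = 33/7.
E[T | T ∈ {4, 8, 10, 11}] = (33/7) / (4/7) = 33/4.

33/4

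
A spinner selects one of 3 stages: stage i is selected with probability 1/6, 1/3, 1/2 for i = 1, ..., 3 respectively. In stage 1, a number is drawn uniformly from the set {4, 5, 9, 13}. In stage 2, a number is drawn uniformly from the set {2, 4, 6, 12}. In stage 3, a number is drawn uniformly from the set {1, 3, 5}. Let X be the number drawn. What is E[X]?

E[X | stage 1] = (4+5+9+13)/4 = 31/4.
E[X | stage 2] = (2+4+6+12)/4 = 6.
E[X | stage 3] = (1+3+5)/3 = 3.
By the law of total expectation,
E[X] = (1/6)·(31/4) + (1/3)·(6) + (1/2)·(3) = 115/24.

115/24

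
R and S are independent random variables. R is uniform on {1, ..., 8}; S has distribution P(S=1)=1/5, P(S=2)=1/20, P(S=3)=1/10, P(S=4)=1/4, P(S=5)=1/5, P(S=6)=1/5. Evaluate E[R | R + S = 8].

21/5

P(R + S = 8) = 1/8.
Summing R·P(x,y) over outcomes with R + S = 8 gives 21/40.
E[R | R + S = 8] = (21/40) / (1/8) = 21/5.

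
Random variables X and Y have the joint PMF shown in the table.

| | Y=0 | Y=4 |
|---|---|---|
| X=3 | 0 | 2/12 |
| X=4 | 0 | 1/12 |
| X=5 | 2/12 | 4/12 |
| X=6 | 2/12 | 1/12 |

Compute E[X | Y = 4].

9/2

P(Y = 4) = 2/3.
Σ X·P over the event = 3·(2/12) + 4·(1/12) + 5·(4/12) + 6·(1/12) = 3.
E[X | Y = 4] = (3) / (2/3) = 9/2.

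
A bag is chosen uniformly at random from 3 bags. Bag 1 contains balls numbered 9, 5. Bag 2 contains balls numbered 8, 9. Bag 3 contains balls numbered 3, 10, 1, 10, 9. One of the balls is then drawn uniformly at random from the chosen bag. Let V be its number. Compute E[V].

221/30

E[V | bag 1] = (9+5)/2 = 7.
E[V | bag 2] = (8+9)/2 = 17/2.
E[V | bag 3] = (3+10+1+10+9)/5 = 33/5.
By the law of total expectation,
E[V] = (1/3)·(7) + (1/3)·(17/2) + (1/3)·(33/5) = 221/30.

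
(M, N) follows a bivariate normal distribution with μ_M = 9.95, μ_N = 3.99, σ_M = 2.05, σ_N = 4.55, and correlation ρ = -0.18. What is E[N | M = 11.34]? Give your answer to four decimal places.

For a bivariate normal, E[N | M=x] = μ_N + ρ·(σ_N/σ_M)·(x − μ_M).
E[N | M=11.34] = 3.99 + (-0.18)·(4.55/2.05)·(11.34 − (9.95)) = 3.99 + (-0.39951)·(1.39) = 3.4347.

3.4347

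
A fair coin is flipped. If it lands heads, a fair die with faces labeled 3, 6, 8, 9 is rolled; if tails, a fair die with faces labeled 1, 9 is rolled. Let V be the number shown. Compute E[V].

E[V | heads] = (3+6+8+9)/4 = 13/2.
E[V | tails] = (1+9)/2 = 5.
By the law of total expectation,
E[V] = (1/2)·(13/2) + (1/2)·(5) = 23/4.

23/4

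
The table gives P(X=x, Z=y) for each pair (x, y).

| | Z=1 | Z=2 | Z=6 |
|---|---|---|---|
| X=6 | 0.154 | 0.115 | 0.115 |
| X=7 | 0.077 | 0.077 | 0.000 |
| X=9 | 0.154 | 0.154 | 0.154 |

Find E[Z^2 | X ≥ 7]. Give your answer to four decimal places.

10.8750

P(X ≥ 7) = 0.616.
Σ Z^2·P over the event = 1·(0.077) + 4·(0.077) + 1·(0.154) + 4·(0.154) + 36·(0.154) = 6.699.
E[Z^2 | X ≥ 7] = (6.699) / (0.616) = 10.8750.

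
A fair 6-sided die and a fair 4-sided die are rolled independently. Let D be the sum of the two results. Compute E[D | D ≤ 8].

116/21

P(D ≤ 8) = 7/8.
Σ over the event: 2·1/24 + 3·1/12 + 4·1/8 + 5·1/6 + 6·1/6 + 7·1/6 + 8·1/8 = 29/6.
E[D | D ≤ 8] = (29/6) / (7/8) = 116/21.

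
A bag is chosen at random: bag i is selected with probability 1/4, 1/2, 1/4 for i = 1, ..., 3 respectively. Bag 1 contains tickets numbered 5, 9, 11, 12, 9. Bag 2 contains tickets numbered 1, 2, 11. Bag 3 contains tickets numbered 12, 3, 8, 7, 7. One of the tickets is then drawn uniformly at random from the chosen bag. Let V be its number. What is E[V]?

E[V | bag 1] = (5+9+11+12+9)/5 = 46/5.
E[V | bag 2] = (1+2+11)/3 = 14/3.
E[V | bag 3] = (12+3+8+7+7)/5 = 37/5.
E[V] = (1/4)·(46/5) + (1/2)·(14/3) + (1/4)·(37/5) = 389/60.

389/60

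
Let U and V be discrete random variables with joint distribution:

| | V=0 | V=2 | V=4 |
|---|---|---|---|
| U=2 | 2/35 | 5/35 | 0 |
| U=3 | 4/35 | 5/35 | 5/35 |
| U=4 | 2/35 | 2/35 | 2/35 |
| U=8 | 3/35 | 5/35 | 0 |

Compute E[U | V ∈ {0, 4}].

P(V ∈ {0, 4}) = 18/35.
Σ U·P over the event = 2·(2/35) + 3·(4/35) + 3·(5/35) + 4·(2/35) + 4·(2/35) + 8·(3/35) = 71/35.
E[U | V ∈ {0, 4}] = (71/35) / (18/35) = 71/18.

71/18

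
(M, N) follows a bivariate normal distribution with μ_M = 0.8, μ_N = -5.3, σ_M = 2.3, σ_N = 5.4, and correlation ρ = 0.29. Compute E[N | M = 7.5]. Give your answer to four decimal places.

E[N | M=x] = μ_N + ρ(σ_N/σ_M)(x − μ_M) for jointly normal variables.
E[N | M=7.5] = -5.3 + (0.29)·(5.4/2.3)·(7.5 − (0.8)) = -5.3 + (0.68087)·(6.7) = -0.7382.

-0.7382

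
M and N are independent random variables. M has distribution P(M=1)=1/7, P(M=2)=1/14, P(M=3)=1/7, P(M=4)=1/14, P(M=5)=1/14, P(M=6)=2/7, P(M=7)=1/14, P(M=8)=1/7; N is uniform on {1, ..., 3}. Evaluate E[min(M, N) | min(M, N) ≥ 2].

P(min(M, N) ≥ 2) = 4/7.
Summing min(M,N)·P(x,y) over outcomes with min(M, N) ≥ 2 gives 59/42.
E[min(M, N) | min(M, N) ≥ 2] = (59/42) / (4/7) = 59/24.

59/24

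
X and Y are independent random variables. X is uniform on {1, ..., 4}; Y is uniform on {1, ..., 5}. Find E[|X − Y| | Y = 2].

1

P(Y = 2) = 1/5.
Summing |X−Y|·P(x,y) over outcomes with Y = 2 gives 1/5.
E[|X − Y| | Y = 2] = (1/5) / (1/5) = 1.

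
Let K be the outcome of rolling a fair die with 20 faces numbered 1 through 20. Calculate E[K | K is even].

Given K is even, K is equally likely to be any of {2, 4, 6, 8, 10, 12, 14, 16, 18, 20}.
E[K | K is even] = (2 + 4 + 6 + 8 + 10 + 12 + 14 + 16 + 18 + 20) / 10 = 11.

11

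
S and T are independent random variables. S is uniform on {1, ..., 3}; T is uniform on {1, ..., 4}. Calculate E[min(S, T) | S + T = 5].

5/3

Outcomes with S + T = 5: (1,4), (2,3), (3,2), each with probability 1/12.
E[min(S, T) | S + T = 5] = (1 + 2 + 2) / 3 = 5/3.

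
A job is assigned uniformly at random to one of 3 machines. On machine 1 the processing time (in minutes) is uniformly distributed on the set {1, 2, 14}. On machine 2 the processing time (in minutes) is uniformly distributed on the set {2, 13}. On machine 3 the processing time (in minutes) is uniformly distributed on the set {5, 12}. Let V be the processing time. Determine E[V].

65/9

E[V | machine 1] = (1+2+14)/3 = 17/3.
E[V | machine 2] = (2+13)/2 = 15/2.
E[V | machine 3] = (5+12)/2 = 17/2.
By the law of total expectation,
E[V] = (1/3)·(17/3) + (1/3)·(15/2) + (1/3)·(17/2) = 65/9.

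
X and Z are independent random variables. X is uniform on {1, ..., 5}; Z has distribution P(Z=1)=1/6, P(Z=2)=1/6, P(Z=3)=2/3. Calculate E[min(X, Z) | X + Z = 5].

P(X + Z = 5) = 1/5.
Summing min(X,Z)·P(x,y) over outcomes with X + Z = 5 gives 11/30.
E[min(X, Z) | X + Z = 5] = (11/30) / (1/5) = 11/6.

11/6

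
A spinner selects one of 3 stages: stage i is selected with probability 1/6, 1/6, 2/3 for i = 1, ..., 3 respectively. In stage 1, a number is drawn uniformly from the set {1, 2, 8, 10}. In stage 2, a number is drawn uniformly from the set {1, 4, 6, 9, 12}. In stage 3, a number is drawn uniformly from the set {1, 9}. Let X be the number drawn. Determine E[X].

E[X | stage 1] = (1+2+8+10)/4 = 21/4.
E[X | stage 2] = (1+4+6+9+12)/5 = 32/5.
E[X | stage 3] = (1+9)/2 = 5.
E[X] = (1/6)·(21/4) + (1/6)·(32/5) + (2/3)·(5) = 211/40.

211/40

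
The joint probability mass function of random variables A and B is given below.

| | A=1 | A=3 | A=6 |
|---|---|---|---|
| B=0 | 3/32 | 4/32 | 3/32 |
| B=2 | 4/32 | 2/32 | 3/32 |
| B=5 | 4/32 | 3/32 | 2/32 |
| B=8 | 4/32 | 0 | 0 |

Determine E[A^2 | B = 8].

1

P(B = 8) = 1/8.
Σ A^2·P over the event = 1·(4/32) = 1/8.
E[A^2 | B = 8] = (1/8) / (1/8) = 1.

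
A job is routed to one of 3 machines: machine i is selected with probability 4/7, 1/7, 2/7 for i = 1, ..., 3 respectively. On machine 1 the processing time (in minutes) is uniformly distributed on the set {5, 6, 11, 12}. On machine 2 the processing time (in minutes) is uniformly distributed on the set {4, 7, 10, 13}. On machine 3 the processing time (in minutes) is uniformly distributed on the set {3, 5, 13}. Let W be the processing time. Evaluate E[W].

113/14

E[W | machine 1] = (5+6+11+12)/4 = 17/2.
E[W | machine 2] = (4+7+10+13)/4 = 17/2.
E[W | machine 3] = (3+5+13)/3 = 7.
By the law of total expectation,
E[W] = (4/7)·(17/2) + (1/7)·(17/2) + (2/7)·(7) = 113/14.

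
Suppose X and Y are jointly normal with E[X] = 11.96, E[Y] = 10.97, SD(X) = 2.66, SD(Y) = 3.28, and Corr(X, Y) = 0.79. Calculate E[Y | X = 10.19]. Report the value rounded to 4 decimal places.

9.2458

For a bivariate normal, E[Y | X=x] = μ_Y + ρ·(σ_Y/σ_X)·(x − μ_X).
E[Y | X=10.19] = 10.97 + (0.79)·(3.28/2.66)·(10.19 − (11.96)) = 10.97 + (0.97414)·(-1.77) = 9.2458.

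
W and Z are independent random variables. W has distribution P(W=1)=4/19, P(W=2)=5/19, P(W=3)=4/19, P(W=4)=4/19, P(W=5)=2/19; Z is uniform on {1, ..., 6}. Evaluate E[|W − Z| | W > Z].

P(W > Z) = 11/38.
Summing |W−Z|·P(x,y) over outcomes with W > Z gives 61/114.
E[|W − Z| | W > Z] = (61/114) / (11/38) = 61/33.

61/33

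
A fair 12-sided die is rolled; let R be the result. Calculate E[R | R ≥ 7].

19/2

Given R ≥ 7, R is equally likely to be any of {7, 8, 9, 10, 11, 12}.
E[R | R ≥ 7] = (7 + 8 + 9 + 10 + 11 + 12) / 6 = 19/2.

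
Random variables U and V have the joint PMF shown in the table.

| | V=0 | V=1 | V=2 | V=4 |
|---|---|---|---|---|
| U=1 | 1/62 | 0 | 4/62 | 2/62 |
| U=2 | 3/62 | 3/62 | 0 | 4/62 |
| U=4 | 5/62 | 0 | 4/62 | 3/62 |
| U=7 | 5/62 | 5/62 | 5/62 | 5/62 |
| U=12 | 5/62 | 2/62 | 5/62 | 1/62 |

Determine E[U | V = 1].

13/2

P(V = 1) = 5/31.
Summing U·P(U=x,V=y) over the conditioning event gives 65/62.
E[U | V = 1] = (65/62) / (5/31) = 13/2.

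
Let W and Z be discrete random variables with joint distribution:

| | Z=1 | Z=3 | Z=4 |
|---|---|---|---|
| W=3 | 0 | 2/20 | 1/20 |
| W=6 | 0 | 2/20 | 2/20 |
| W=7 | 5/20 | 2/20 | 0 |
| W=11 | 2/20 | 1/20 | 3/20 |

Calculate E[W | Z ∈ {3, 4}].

7

P(Z ∈ {3, 4}) = 13/20.
Σ W·P over the event = 3·(2/20) + 3·(1/20) + 6·(2/20) + 6·(2/20) + 7·(2/20) + 11·(1/20) + 11·(3/20) = 91/20.
E[W | Z ∈ {3, 4}] = (91/20) / (13/20) = 7.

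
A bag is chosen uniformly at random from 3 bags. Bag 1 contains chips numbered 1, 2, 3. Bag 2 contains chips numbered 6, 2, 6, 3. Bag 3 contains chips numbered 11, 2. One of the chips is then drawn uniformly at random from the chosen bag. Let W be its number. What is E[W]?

17/4

E[W | bag 1] = (1+2+3)/3 = 2.
E[W | bag 2] = (6+2+6+3)/4 = 17/4.
E[W | bag 3] = (11+2)/2 = 13/2.
By the law of total expectation,
E[W] = (1/3)·(2) + (1/3)·(17/4) + (1/3)·(13/2) = 17/4.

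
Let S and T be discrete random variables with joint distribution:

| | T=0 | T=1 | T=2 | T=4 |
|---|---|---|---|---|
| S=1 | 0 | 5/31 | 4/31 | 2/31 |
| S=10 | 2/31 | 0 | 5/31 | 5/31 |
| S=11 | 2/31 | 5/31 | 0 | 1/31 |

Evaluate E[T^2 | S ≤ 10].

153/23

P(S ≤ 10) = 23/31.
Σ T^2·P over the event = 1·(5/31) + 4·(4/31) + 16·(2/31) + 0·(2/31) + 4·(5/31) + 16·(5/31) = 153/31.
E[T^2 | S ≤ 10] = (153/31) / (23/31) = 153/23.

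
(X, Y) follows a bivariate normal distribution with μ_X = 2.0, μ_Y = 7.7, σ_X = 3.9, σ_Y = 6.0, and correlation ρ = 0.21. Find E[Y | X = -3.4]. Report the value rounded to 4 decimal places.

E[Y | X=x] = μ_Y + ρ(σ_Y/σ_X)(x − μ_X) for jointly normal variables.
E[Y | X=-3.4] = 7.7 + (0.21)·(6.0/3.9)·(-3.4 − (2.0)) = 7.7 + (0.32308)·(-5.4) = 5.9554.

5.9554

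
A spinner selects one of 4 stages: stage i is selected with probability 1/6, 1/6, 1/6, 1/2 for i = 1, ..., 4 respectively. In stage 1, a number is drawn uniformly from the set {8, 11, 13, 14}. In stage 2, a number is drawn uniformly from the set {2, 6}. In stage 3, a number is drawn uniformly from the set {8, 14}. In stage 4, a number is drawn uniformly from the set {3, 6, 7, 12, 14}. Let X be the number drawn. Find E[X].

517/60

E[X | stage 1] = (8+11+13+14)/4 = 23/2.
E[X | stage 2] = (2+6)/2 = 4.
E[X | stage 3] = (8+14)/2 = 11.
E[X | stage 4] = (3+6+7+12+14)/5 = 42/5.
E[X] = (1/6)·(23/2) + (1/6)·(4) + (1/6)·(11) + (1/2)·(42/5) = 517/60.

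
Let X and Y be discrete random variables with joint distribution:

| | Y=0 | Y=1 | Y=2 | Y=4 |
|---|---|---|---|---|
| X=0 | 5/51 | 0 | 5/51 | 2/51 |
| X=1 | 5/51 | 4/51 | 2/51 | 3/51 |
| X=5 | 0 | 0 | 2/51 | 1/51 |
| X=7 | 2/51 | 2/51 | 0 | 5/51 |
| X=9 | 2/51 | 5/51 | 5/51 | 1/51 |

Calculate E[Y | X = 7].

P(X = 7) = 3/17.
Σ Y·P over the event = 0·(2/51) + 1·(2/51) + 4·(5/51) = 22/51.
E[Y | X = 7] = (22/51) / (3/17) = 22/9.

22/9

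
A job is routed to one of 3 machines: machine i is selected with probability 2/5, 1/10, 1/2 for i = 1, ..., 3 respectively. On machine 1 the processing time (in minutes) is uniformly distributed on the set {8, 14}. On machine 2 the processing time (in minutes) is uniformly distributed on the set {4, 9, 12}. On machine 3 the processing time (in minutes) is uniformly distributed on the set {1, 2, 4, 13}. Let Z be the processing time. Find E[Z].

116/15

E[Z | machine 1] = (8+14)/2 = 11.
E[Z | machine 2] = (4+9+12)/3 = 25/3.
E[Z | machine 3] = (1+2+4+13)/4 = 5.
By the law of total expectation,
E[Z] = (2/5)·(11) + (1/10)·(25/3) + (1/2)·(5) = 116/15.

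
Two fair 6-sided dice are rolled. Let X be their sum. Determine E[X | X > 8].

10

P(X > 8) = 5/18.
Σ over the event: 9·1/9 + 10·1/12 + 11·1/18 + 12·1/36 = 25/9.
E[X | X > 8] = (25/9) / (5/18) = 10.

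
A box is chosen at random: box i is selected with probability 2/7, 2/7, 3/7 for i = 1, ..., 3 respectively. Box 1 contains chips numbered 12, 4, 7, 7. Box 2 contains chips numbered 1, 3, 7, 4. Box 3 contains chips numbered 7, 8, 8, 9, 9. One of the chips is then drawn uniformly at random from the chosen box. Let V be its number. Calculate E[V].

471/70

E[V | box 1] = (12+4+7+7)/4 = 15/2.
E[V | box 2] = (1+3+7+4)/4 = 15/4.
E[V | box 3] = (7+8+8+9+9)/5 = 41/5.
By the law of total expectation,
E[V] = (2/7)·(15/2) + (2/7)·(15/4) + (3/7)·(41/5) = 471/70.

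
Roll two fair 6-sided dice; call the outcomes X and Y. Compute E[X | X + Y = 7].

7/2

P(X + Y = 7) = 1/6.
Summing X·P(x,y) over outcomes with X + Y = 7 gives 7/12.
E[X | X + Y = 7] = (7/12) / (1/6) = 7/2.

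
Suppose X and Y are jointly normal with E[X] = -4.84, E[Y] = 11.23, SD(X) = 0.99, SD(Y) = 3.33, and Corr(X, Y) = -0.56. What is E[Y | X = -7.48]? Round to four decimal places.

16.2028

E[Y | X=x] = μ_Y + ρ(σ_Y/σ_X)(x − μ_X) for jointly normal variables.
E[Y | X=-7.48] = 11.23 + (-0.56)·(3.33/0.99)·(-7.48 − (-4.84)) = 11.23 + (-1.88364)·(-2.64) = 16.2028.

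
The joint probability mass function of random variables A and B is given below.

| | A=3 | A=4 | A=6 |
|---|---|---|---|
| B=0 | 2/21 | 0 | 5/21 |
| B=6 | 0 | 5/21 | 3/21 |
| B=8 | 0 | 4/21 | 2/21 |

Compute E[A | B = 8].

P(B = 8) = 2/7.
Σ A·P over the event = 4·(4/21) + 6·(2/21) = 4/3.
E[A | B = 8] = (4/3) / (2/7) = 14/3.

14/3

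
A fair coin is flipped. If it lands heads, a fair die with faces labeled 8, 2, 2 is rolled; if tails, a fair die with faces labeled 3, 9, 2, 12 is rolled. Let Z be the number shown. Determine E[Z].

21/4

E[Z | heads] = (8+2+2)/3 = 4.
E[Z | tails] = (3+9+2+12)/4 = 13/2.
E[Z] = (1/2)·(4) + (1/2)·(13/2) = 21/4.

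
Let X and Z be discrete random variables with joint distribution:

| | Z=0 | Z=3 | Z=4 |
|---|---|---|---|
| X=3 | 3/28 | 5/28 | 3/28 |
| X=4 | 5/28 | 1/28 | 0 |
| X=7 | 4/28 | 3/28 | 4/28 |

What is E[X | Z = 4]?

P(Z = 4) = 1/4.
Σ X·P over the event = 3·(3/28) + 7·(4/28) = 37/28.
E[X | Z = 4] = (37/28) / (1/4) = 37/7.

37/7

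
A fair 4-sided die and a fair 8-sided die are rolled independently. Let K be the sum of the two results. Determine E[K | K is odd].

P(K is odd) = 1/2.
Σ over the event: 3·1/16 + 5·1/8 + 7·1/8 + 9·1/8 + 11·1/16 = 7/2.
E[K | K is odd] = (7/2) / (1/2) = 7.

7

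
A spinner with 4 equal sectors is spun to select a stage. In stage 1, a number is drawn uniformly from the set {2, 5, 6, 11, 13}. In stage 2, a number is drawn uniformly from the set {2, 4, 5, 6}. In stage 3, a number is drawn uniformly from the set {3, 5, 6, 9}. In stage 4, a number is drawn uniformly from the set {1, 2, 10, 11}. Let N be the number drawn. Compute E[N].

117/20

E[N | stage 1] = (2+5+6+11+13)/5 = 37/5.
E[N | stage 2] = (2+4+5+6)/4 = 17/4.
E[N | stage 3] = (3+5+6+9)/4 = 23/4.
E[N | stage 4] = (1+2+10+11)/4 = 6.
E[N] = (1/4)·(37/5) + (1/4)·(17/4) + (1/4)·(23/4) + (1/4)·(6) = 117/20.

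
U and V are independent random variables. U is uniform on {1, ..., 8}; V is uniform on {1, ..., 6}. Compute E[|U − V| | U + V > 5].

52/19

P(U + V > 5) = 19/24.
Summing |U−V|·P(x,y) over outcomes with U + V > 5 gives 13/6.
E[|U − V| | U + V > 5] = (13/6) / (19/24) = 52/19.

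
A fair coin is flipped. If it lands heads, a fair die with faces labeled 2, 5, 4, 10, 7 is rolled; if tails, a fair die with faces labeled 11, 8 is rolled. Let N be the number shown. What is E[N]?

E[N | heads] = (2+5+4+10+7)/5 = 28/5.
E[N | tails] = (11+8)/2 = 19/2.
By the law of total expectation,
E[N] = (1/2)·(28/5) + (1/2)·(19/2) = 151/20.

151/20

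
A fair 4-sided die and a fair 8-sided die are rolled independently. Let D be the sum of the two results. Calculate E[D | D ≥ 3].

222/31

P(D ≥ 3) = 31/32.
E[D | D ≥ 3] = (111/16) / (31/32) = 222/31.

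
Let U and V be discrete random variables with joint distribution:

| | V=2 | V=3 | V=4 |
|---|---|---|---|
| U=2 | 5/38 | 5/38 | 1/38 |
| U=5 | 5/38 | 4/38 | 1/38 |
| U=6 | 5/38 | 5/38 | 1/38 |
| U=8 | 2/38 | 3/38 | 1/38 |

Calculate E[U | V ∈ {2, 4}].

P(V ∈ {2, 4}) = 21/38.
Summing U·P(U=x,V=y) over the conditioning event gives 51/19.
E[U | V ∈ {2, 4}] = (51/19) / (21/38) = 34/7.

34/7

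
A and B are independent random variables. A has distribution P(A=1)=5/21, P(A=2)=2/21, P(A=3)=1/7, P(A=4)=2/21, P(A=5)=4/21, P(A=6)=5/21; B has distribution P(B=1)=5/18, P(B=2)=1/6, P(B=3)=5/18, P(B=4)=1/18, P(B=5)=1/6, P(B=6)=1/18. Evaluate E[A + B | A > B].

1426/201

P(A > B) = 67/126.
Summing (A+B)·P(x,y) over outcomes with A > B gives 713/189.
E[A + B | A > B] = (713/189) / (67/126) = 1426/201.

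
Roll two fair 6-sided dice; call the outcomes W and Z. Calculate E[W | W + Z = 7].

7/2

P(W + Z = 7) = 1/6.
Summing W·P(x,y) over outcomes with W + Z = 7 gives 7/12.
E[W | W + Z = 7] = (7/12) / (1/6) = 7/2.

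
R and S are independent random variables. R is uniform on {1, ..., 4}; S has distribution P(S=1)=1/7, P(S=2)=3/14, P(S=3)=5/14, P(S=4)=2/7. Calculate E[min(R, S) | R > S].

P(R > S) = 17/56.
Summing min(R,S)·P(x,y) over outcomes with R > S gives 33/56.
E[min(R, S) | R > S] = (33/56) / (17/56) = 33/17.

33/17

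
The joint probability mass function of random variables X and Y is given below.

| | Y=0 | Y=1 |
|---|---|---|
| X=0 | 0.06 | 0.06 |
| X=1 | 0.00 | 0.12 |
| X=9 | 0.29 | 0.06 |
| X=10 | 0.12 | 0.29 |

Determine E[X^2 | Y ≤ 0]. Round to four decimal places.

75.5106

P(Y ≤ 0) = 0.47.
Σ X^2·P over the event = 0·(0.06) + 81·(0.29) + 100·(0.12) = 35.49.
E[X^2 | Y ≤ 0] = (35.49) / (0.47) = 75.5106.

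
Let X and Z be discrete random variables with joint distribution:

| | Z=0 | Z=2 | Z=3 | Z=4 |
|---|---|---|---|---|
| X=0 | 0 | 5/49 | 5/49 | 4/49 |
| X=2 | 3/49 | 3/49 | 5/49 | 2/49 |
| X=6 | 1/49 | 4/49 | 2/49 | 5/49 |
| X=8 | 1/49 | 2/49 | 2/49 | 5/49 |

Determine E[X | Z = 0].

P(Z = 0) = 5/49.
Summing X·P(X=x,Z=y) over the conditioning event gives 20/49.
E[X | Z = 0] = (20/49) / (5/49) = 4.

4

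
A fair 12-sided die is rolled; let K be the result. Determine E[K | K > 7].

10

Given K > 7, K is equally likely to be any of {8, 9, 10, 11, 12}.
E[K | K > 7] = (8 + 9 + 10 + 11 + 12) / 5 = 10.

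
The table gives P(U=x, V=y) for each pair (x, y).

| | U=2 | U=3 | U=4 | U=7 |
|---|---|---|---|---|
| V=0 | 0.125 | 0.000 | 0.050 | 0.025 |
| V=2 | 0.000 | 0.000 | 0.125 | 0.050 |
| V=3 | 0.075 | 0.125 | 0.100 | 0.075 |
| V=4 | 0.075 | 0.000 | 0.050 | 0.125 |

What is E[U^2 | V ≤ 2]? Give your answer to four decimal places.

P(V ≤ 2) = 0.375.
Σ U^2·P over the event = 4·(0.125) + 16·(0.050) + 16·(0.125) + 49·(0.025) + 49·(0.050) = 6.975.
E[U^2 | V ≤ 2] = (6.975) / (0.375) = 18.6000.

18.6000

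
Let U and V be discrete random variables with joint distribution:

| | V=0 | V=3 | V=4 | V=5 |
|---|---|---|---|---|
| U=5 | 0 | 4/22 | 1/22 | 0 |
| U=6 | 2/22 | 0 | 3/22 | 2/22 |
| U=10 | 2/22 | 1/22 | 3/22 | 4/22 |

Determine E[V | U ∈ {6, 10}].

P(U ∈ {6, 10}) = 17/22.
Σ V·P over the event = 0·(2/22) + 4·(3/22) + 5·(2/22) + 0·(2/22) + 3·(1/22) + 4·(3/22) + 5·(4/22) = 57/22.
E[V | U ∈ {6, 10}] = (57/22) / (17/22) = 57/17.

57/17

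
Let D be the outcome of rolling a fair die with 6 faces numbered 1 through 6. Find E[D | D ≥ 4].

5

Given D ≥ 4, D is equally likely to be any of {4, 5, 6}.
E[D | D ≥ 4] = (4 + 5 + 6) / 3 = 5.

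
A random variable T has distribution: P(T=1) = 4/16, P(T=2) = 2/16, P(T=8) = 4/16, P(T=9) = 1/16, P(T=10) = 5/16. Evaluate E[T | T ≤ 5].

P(T ≤ 5) = 3/8.
Σ over the event: 1·1/4 + 2·1/8 = 1/2.
E[T | T ≤ 5] = (1/2) / (3/8) = 4/3.

4/3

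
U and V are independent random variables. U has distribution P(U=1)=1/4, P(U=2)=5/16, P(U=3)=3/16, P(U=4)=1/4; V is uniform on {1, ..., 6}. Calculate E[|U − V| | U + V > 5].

P(U + V > 5) = 55/96.
Summing |U−V|·P(x,y) over outcomes with U + V > 5 gives 41/32.
E[|U − V| | U + V > 5] = (41/32) / (55/96) = 123/55.

123/55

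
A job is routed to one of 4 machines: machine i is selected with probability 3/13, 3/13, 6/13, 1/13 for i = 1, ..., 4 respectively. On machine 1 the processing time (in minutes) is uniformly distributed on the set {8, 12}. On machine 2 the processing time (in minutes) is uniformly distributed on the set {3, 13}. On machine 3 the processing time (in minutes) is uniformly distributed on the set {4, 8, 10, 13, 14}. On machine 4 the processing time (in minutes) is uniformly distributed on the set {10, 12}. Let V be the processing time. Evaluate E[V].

619/65

E[V | machine 1] = (8+12)/2 = 10.
E[V | machine 2] = (3+13)/2 = 8.
E[V | machine 3] = (4+8+10+13+14)/5 = 49/5.
E[V | machine 4] = (10+12)/2 = 11.
E[V] = (3/13)·(10) + (3/13)·(8) + (6/13)·(49/5) + (1/13)·(11) = 619/65.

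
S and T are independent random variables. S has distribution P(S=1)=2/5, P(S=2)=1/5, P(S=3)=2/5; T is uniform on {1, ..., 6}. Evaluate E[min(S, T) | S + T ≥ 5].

21/10

P(S + T ≥ 5) = 2/3.
Summing min(S,T)·P(x,y) over outcomes with S + T ≥ 5 gives 7/5.
E[min(S, T) | S + T ≥ 5] = (7/5) / (2/3) = 21/10.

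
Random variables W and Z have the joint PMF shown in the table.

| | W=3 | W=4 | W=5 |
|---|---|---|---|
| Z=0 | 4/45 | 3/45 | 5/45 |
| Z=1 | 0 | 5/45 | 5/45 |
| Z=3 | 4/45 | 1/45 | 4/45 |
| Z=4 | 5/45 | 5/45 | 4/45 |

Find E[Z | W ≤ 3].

32/13

P(W ≤ 3) = 13/45.
Σ Z·P over the event = 0·(4/45) + 3·(4/45) + 4·(5/45) = 32/45.
E[Z | W ≤ 3] = (32/45) / (13/45) = 32/13.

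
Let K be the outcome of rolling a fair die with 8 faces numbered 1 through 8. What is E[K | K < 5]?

5/2

Given K < 5, K is equally likely to be any of {1, 2, 3, 4}.
E[K | K < 5] = (1 + 2 + 3 + 4) / 4 = 5/2.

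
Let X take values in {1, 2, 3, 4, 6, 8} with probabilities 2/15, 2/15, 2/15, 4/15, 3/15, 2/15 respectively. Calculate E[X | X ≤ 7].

46/13

P(X ≤ 7) = 13/15.
Σ over the event: 1·2/15 + 2·2/15 + 3·2/15 + 4·4/15 + 6·1/5 = 46/15.
E[X | X ≤ 7] = (46/15) / (13/15) = 46/13.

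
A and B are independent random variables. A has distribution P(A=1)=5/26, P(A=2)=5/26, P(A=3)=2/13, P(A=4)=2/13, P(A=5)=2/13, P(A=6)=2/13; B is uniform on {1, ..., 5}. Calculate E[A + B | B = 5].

P(B = 5) = 1/5.
Summing (A+B)·P(x,y) over outcomes with B = 5 gives 217/130.
E[A + B | B = 5] = (217/130) / (1/5) = 217/26.

217/26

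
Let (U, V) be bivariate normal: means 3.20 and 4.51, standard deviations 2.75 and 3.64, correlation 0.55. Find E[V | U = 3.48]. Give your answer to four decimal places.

E[V | U=x] = μ_V + ρ(σ_V/σ_U)(x − μ_U) for jointly normal variables.
E[V | U=3.48] = 4.51 + (0.55)·(3.64/2.75)·(3.48 − (3.20)) = 4.51 + (0.728)·(0.28) = 4.7138.

4.7138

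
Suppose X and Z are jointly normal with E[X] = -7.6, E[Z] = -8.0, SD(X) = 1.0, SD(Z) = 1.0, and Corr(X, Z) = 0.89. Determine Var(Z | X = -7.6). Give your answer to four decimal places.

For a bivariate normal, Var(Z | X=x) = σ_Z²(1 − ρ²).
Var(Z | X=-7.6) = (1.0)²·(1 − (0.89)²) = 1·0.2079 = 0.2079.

0.2079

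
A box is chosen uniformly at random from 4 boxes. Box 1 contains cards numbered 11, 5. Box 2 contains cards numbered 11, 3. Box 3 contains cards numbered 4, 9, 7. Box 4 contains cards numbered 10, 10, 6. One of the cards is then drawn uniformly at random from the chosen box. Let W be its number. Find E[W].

91/12

E[W | box 1] = (11+5)/2 = 8.
E[W | box 2] = (11+3)/2 = 7.
E[W | box 3] = (4+9+7)/3 = 20/3.
E[W | box 4] = (10+10+6)/3 = 26/3.
E[W] = (1/4)·(8) + (1/4)·(7) + (1/4)·(20/3) + (1/4)·(26/3) = 91/12.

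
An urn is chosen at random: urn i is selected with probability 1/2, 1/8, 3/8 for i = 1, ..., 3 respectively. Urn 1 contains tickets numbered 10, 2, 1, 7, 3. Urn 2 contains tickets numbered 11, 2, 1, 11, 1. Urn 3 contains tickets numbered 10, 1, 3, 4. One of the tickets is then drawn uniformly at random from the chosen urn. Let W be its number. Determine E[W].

371/80

E[W | urn 1] = (10+2+1+7+3)/5 = 23/5.
E[W | urn 2] = (11+2+1+11+1)/5 = 26/5.
E[W | urn 3] = (10+1+3+4)/4 = 9/2.
By the law of total expectation,
E[W] = (1/2)·(23/5) + (1/8)·(26/5) + (3/8)·(9/2) = 371/80.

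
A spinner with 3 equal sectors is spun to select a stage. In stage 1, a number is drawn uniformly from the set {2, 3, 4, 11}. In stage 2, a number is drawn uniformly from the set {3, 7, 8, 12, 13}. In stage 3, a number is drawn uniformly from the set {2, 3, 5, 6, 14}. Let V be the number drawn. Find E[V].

98/15

E[V | stage 1] = (2+3+4+11)/4 = 5.
E[V | stage 2] = (3+7+8+12+13)/5 = 43/5.
E[V | stage 3] = (2+3+5+6+14)/5 = 6.
By the law of total expectation,
E[V] = (1/3)·(5) + (1/3)·(43/5) + (1/3)·(6) = 98/15.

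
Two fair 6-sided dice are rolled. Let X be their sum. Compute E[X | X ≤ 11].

P(X ≤ 11) = 35/36.
E[X | X ≤ 11] = (20/3) / (35/36) = 48/7.

48/7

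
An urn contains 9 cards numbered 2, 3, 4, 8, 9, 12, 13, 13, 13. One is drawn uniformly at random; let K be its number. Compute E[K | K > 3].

72/7

P(K > 3) = 7/9.
Σ over the event: 4·1/9 + 8·1/9 + 9·1/9 + 12·1/9 + 13·1/3 = 8.
E[K | K > 3] = (8) / (7/9) = 72/7.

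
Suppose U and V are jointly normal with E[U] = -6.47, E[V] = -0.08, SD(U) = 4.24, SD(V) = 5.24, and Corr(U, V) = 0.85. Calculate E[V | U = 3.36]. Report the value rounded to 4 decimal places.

10.2461

For a bivariate normal, E[V | U=x] = μ_V + ρ·(σ_V/σ_U)·(x − μ_U).
E[V | U=3.36] = -0.08 + (0.85)·(5.24/4.24)·(3.36 − (-6.47)) = -0.08 + (1.05047)·(9.83) = 10.2461.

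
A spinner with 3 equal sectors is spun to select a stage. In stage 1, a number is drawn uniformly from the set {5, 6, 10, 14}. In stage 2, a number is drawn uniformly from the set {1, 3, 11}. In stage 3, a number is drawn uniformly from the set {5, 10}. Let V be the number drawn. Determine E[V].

85/12

E[V | stage 1] = (5+6+10+14)/4 = 35/4.
E[V | stage 2] = (1+3+11)/3 = 5.
E[V | stage 3] = (5+10)/2 = 15/2.
By the law of total expectation,
E[V] = (1/3)·(35/4) + (1/3)·(5) + (1/3)·(15/2) = 85/12.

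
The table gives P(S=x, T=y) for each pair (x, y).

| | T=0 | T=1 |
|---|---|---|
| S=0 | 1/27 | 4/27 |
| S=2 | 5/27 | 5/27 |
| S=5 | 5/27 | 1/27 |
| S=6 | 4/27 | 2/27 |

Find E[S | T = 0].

59/15

P(T = 0) = 5/9.
Σ S·P over the event = 0·(1/27) + 2·(5/27) + 5·(5/27) + 6·(4/27) = 59/27.
E[S | T = 0] = (59/27) / (5/9) = 59/15.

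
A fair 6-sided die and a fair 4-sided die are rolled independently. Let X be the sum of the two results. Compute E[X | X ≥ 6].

P(X ≥ 6) = 7/12.
Σ over the event: 6·1/6 + 7·1/6 + 8·1/8 + 9·1/12 + 10·1/24 = 13/3.
E[X | X ≥ 6] = (13/3) / (7/12) = 52/7.

52/7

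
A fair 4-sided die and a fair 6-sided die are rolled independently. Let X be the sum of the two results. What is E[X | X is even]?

6

P(X is even) = 1/2.
Σ over the event: 2·1/24 + 4·1/8 + 6·1/6 + 8·1/8 + 10·1/24 = 3.
E[X | X is even] = (3) / (1/2) = 6.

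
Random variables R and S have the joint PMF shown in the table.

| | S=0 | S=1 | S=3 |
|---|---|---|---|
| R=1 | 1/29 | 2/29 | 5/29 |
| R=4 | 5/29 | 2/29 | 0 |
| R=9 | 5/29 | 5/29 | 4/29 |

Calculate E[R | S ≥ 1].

16/3

P(S ≥ 1) = 18/29.
Σ R·P over the event = 1·(2/29) + 1·(5/29) + 4·(2/29) + 9·(5/29) + 9·(4/29) = 96/29.
E[R | S ≥ 1] = (96/29) / (18/29) = 16/3.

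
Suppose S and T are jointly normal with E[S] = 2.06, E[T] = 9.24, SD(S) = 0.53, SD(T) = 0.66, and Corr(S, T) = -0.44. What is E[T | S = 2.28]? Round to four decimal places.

9.1195

For a bivariate normal, E[T | S=x] = μ_T + ρ·(σ_T/σ_S)·(x − μ_S).
E[T | S=2.28] = 9.24 + (-0.44)·(0.66/0.53)·(2.28 − (2.06)) = 9.24 + (-0.54792)·(0.22) = 9.1195.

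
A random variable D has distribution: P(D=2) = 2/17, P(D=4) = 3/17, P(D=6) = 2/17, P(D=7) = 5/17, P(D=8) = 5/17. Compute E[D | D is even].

17/3

P(D is even) = 12/17.
Σ over the event: 2·2/17 + 4·3/17 + 6·2/17 + 8·5/17 = 4.
E[D | D is even] = (4) / (12/17) = 17/3.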